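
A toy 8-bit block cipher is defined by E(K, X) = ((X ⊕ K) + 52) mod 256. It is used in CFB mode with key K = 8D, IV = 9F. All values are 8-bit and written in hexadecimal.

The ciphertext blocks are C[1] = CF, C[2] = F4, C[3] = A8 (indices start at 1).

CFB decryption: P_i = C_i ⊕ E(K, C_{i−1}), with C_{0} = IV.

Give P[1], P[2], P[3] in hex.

P[1]: E(K, 9F) = 64; CF ⊕ 64 = AB.
P[2]: E(K, CF) = 94; F4 ⊕ 94 = 60.
P[3]: E(K, F4) = CB; A8 ⊕ CB = 63.

P[1] = AB, P[2] = 60, P[3] = 63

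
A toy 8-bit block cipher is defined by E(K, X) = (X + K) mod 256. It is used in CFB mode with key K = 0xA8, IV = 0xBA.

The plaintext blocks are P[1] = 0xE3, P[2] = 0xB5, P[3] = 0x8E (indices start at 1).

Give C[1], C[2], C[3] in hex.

CFB encryption: C_i = P_i ⊕ E(K, C_{i−1}), with C_{0} = IV.
C[1]: E(K, 0xBA) = 0x62; 0xE3 ⊕ 0x62 = 0x81.
C[2]: E(K, 0x81) = 0x29; 0xB5 ⊕ 0x29 = 0x9C.
C[3]: E(K, 0x9C) = 0x44; 0x8E ⊕ 0x44 = 0xCA.

C[1] = 0x81, C[2] = 0x9C, C[3] = 0xCA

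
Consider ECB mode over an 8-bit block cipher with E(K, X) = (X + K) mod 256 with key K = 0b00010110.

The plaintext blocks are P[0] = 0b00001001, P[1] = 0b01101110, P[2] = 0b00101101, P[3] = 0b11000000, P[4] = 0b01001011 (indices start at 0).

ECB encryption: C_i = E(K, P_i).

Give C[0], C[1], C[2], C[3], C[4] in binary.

C[0] = 0b00011111, C[1] = 0b10000100, C[2] = 0b01000011, C[3] = 0b11010110, C[4] = 0b01100001

C[0]: E(K, 0b00001001) = 0b00011111.
C[1]: E(K, 0b01101110) = 0b10000100.
C[2]: E(K, 0b00101101) = 0b01000011.
C[3]: E(K, 0b11000000) = 0b11010110.
C[4]: E(K, 0b01001011) = 0b01100001.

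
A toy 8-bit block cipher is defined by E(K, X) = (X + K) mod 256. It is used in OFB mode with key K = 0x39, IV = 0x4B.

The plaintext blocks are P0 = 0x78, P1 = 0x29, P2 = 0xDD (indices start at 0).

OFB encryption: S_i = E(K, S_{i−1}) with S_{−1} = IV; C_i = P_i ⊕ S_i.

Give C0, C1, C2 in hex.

C0 = 0xFC, C1 = 0x94, C2 = 0x2B

C0: S = E(K, 0x4B) = 0x84; 0x78 ⊕ 0x84 = 0xFC.
C1: S = E(K, 0x84) = 0xBD; 0x29 ⊕ 0xBD = 0x94.
C2: S = E(K, 0xBD) = 0xF6; 0xDD ⊕ 0xF6 = 0x2B.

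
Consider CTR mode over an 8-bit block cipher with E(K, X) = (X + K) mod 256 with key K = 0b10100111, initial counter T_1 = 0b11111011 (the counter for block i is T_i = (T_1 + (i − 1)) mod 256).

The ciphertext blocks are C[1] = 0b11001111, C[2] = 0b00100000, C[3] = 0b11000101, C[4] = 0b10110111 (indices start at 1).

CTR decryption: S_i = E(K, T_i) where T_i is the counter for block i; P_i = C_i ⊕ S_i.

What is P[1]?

P[1]: T = 0b11111011, S = E(K, T) = 0b10100010; 0b11001111 ⊕ 0b10100010 = 0b01101101.

P[1] = 0b01101101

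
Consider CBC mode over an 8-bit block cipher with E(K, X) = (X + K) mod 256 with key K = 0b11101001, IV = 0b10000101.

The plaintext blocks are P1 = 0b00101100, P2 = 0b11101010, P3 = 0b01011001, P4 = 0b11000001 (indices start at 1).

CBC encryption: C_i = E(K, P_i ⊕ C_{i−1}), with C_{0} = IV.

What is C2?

C2 = 0b01100001

C1: P1 ⊕ 0b10000101 = 0b10101001; E(K, 0b10101001) = 0b10010010.
C2: P2 ⊕ 0b10010010 = 0b01111000; E(K, 0b01111000) = 0b01100001.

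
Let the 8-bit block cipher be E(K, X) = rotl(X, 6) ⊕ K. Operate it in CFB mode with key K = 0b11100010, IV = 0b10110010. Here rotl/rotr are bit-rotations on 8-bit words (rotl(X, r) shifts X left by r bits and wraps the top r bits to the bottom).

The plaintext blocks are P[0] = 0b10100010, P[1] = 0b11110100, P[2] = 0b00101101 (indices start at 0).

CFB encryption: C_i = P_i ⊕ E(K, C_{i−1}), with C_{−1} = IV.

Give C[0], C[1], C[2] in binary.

C[0] = 0b11101100, C[1] = 0b00101101, C[2] = 0b10000100

C[0]: E(K, 0b10110010) = 0b01001110; 0b10100010 ⊕ 0b01001110 = 0b11101100.
C[1]: E(K, 0b11101100) = 0b11011001; 0b11110100 ⊕ 0b11011001 = 0b00101101.
C[2]: E(K, 0b00101101) = 0b10101001; 0b00101101 ⊕ 0b10101001 = 0b10000100.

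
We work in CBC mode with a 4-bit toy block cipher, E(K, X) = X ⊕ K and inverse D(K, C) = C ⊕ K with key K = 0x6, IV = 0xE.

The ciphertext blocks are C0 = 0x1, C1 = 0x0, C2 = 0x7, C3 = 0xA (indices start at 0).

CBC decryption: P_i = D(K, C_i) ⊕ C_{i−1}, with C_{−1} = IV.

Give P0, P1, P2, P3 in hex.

P0 = 0x9, P1 = 0x7, P2 = 0x1, P3 = 0xB

P0: D(K, 0x1) = 0x7; 0x7 ⊕ 0xE = 0x9.
P1: D(K, 0x0) = 0x6; 0x6 ⊕ 0x1 = 0x7.
P2: D(K, 0x7) = 0x1; 0x1 ⊕ 0x0 = 0x1.
P3: D(K, 0xA) = 0xC; 0xC ⊕ 0x7 = 0xB.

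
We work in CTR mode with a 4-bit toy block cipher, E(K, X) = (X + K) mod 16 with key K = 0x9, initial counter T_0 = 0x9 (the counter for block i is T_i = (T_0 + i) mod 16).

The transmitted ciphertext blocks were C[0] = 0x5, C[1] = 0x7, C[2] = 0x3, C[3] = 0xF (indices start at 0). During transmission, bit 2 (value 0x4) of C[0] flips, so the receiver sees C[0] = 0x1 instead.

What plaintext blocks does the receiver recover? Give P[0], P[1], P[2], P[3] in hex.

P[0] = 0x3, P[1] = 0x4, P[2] = 0x7, P[3] = 0xA

CTR decryption: S_i = E(K, T_i) where T_i is the counter for block i; P_i = C_i ⊕ S_i.
Only C[0] changed, to 0x1. In CTR, a change in C_i flips the same bit in P_i only; the keystream is unaffected. Decrypting the received ciphertext:
P[0]: T = 0x9, S = E(K, T) = 0x2; 0x1 ⊕ 0x2 = 0x3.
P[1]: T = 0xA, S = E(K, T) = 0x3; 0x7 ⊕ 0x3 = 0x4.
P[2]: T = 0xB, S = E(K, T) = 0x4; 0x3 ⊕ 0x4 = 0x7.
P[3]: T = 0xC, S = E(K, T) = 0x5; 0xF ⊕ 0x5 = 0xA.
Blocks that differ from the original plaintext: P[0].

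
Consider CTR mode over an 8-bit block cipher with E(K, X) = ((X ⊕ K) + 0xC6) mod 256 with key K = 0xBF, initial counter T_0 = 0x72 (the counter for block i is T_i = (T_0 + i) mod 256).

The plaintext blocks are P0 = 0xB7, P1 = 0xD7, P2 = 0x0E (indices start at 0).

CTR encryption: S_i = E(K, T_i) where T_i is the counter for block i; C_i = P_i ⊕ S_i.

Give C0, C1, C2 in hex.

C0 = 0x24, C1 = 0x45, C2 = 0x9F

C0: T = 0x72, S = E(K, T) = 0x93; 0xB7 ⊕ 0x93 = 0x24.
C1: T = 0x73, S = E(K, T) = 0x92; 0xD7 ⊕ 0x92 = 0x45.
C2: T = 0x74, S = E(K, T) = 0x91; 0x0E ⊕ 0x91 = 0x9F.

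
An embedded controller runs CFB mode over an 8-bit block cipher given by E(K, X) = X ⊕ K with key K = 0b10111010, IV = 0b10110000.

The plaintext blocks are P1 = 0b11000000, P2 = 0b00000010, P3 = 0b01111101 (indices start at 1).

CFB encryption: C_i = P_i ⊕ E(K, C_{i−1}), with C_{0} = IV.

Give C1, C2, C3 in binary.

C1 = 0b11001010, C2 = 0b01110010, C3 = 0b10110101

C1: E(K, 0b10110000) = 0b00001010; 0b11000000 ⊕ 0b00001010 = 0b11001010.
C2: E(K, 0b11001010) = 0b01110000; 0b00000010 ⊕ 0b01110000 = 0b01110010.
C3: E(K, 0b01110010) = 0b11001000; 0b01111101 ⊕ 0b11001000 = 0b10110101.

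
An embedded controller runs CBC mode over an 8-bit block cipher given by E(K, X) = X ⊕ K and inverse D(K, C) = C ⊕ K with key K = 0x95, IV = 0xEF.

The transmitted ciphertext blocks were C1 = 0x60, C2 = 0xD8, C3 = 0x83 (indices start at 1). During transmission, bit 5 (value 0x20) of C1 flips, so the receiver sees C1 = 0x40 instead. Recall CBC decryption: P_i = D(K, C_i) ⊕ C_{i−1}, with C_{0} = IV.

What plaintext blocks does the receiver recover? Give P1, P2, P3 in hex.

Only C1 changed, to 0x40. In CBC, a change in C_i garbles P_i and flips the same bit in P_{i+1}. Decrypting the received ciphertext:
P1: D(K, 0x40) = 0xD5; 0xD5 ⊕ 0xEF = 0x3A.
P2: D(K, 0xD8) = 0x4D; 0x4D ⊕ 0x40 = 0x0D.
P3: D(K, 0x83) = 0x16; 0x16 ⊕ 0xD8 = 0xCE.
Blocks that differ from the original plaintext: P1, P2.

P1 = 0x3A, P2 = 0x0D, P3 = 0xCE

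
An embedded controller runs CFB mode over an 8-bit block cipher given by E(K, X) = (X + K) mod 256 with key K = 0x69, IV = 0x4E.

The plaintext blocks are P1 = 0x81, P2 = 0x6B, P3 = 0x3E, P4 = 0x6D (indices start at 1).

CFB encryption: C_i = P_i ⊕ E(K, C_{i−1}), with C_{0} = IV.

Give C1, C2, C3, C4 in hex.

C1 = 0x36, C2 = 0xF4, C3 = 0x63, C4 = 0xA1

C1: E(K, 0x4E) = 0xB7; 0x81 ⊕ 0xB7 = 0x36.
C2: E(K, 0x36) = 0x9F; 0x6B ⊕ 0x9F = 0xF4.
C3: E(K, 0xF4) = 0x5D; 0x3E ⊕ 0x5D = 0x63.
C4: E(K, 0x63) = 0xCC; 0x6D ⊕ 0xCC = 0xA1.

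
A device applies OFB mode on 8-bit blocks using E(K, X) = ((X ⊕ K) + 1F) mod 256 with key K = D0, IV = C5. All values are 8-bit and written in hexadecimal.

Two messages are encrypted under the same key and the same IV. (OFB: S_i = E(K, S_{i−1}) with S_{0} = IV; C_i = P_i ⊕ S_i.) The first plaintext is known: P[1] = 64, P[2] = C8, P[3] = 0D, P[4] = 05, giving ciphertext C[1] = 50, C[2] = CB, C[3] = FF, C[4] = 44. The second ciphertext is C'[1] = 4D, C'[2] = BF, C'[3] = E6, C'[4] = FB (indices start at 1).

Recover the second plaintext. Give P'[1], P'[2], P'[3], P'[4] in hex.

P'[1] = 79, P'[2] = BC, P'[3] = 14, P'[4] = BA

In OFB with a reused IV, both messages share the same keystream S_i, so C_i ⊕ C'_i = P_i ⊕ P'_i and thus P'_i = P_i ⊕ C_i ⊕ C'_i.
P'[1]: 64 ⊕ 50 ⊕ 4D = 79.
P'[2]: C8 ⊕ CB ⊕ BF = BC.
P'[3]: 0D ⊕ FF ⊕ E6 = 14.
P'[4]: 05 ⊕ 44 ⊕ FB = BA.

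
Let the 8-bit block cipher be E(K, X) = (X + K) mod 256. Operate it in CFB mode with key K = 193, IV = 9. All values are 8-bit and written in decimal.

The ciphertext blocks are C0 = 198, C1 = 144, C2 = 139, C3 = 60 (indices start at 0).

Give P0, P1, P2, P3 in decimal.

CFB decryption: P_i = C_i ⊕ E(K, C_{i−1}), with C_{−1} = IV.
P0: E(K, 9) = 202; 198 ⊕ 202 = 12.
P1: E(K, 198) = 135; 144 ⊕ 135 = 23.
P2: E(K, 144) = 81; 139 ⊕ 81 = 218.
P3: E(K, 139) = 76; 60 ⊕ 76 = 112.

P0 = 12, P1 = 23, P2 = 218, P3 = 112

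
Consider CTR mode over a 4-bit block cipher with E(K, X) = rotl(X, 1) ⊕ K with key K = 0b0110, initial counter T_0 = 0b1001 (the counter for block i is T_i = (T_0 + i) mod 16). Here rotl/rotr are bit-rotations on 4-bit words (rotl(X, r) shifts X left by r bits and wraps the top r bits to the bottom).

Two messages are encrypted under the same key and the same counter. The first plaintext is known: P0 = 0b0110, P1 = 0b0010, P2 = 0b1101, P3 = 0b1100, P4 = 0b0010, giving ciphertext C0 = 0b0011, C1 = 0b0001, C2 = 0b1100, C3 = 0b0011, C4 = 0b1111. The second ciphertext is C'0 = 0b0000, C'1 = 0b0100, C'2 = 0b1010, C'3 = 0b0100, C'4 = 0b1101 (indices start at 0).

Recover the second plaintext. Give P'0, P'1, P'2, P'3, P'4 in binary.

In CTR with a reused counter, both messages share the same keystream S_i, so C_i ⊕ C'_i = P_i ⊕ P'_i and thus P'_i = P_i ⊕ C_i ⊕ C'_i.
P'0: 0b0110 ⊕ 0b0011 ⊕ 0b0000 = 0b0101.
P'1: 0b0010 ⊕ 0b0001 ⊕ 0b0100 = 0b0111.
P'2: 0b1101 ⊕ 0b1100 ⊕ 0b1010 = 0b1011.
P'3: 0b1100 ⊕ 0b0011 ⊕ 0b0100 = 0b1011.
P'4: 0b0010 ⊕ 0b1111 ⊕ 0b1101 = 0b0000.

P'0 = 0b0101, P'1 = 0b0111, P'2 = 0b1011, P'3 = 0b1011, P'4 = 0b0000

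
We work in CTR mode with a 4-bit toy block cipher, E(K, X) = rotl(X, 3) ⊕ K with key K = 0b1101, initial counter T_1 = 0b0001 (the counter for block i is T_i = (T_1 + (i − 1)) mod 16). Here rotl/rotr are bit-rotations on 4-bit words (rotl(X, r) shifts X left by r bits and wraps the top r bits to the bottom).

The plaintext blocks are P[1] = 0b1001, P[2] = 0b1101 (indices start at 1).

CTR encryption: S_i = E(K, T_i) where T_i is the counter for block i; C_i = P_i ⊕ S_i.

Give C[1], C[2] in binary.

C[1]: T = 0b0001, S = E(K, T) = 0b0101; 0b1001 ⊕ 0b0101 = 0b1100.
C[2]: T = 0b0010, S = E(K, T) = 0b1100; 0b1101 ⊕ 0b1100 = 0b0001.

C[1] = 0b1100, C[2] = 0b0001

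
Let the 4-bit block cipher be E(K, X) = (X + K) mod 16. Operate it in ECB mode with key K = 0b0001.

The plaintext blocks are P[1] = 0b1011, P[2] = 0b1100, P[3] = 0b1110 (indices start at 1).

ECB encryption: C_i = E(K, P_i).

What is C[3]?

C[3]: E(K, 0b1110) = 0b1111.

C[3] = 0b1111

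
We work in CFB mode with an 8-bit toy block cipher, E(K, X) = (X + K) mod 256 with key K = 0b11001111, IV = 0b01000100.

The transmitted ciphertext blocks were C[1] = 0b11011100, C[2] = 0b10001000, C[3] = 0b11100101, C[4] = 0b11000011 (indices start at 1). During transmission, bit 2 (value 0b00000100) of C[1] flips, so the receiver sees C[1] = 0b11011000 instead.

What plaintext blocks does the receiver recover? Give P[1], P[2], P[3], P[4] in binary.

P[1] = 0b11001011, P[2] = 0b00101111, P[3] = 0b10110010, P[4] = 0b01110111

CFB decryption: P_i = C_i ⊕ E(K, C_{i−1}), with C_{0} = IV.
Only C[1] changed, to 0b11011000. In CFB, a change in C_i flips the same bit in P_i and garbles P_{i+1}. Decrypting the received ciphertext:
P[1]: E(K, 0b01000100) = 0b00010011; 0b11011000 ⊕ 0b00010011 = 0b11001011.
P[2]: E(K, 0b11011000) = 0b10100111; 0b10001000 ⊕ 0b10100111 = 0b00101111.
P[3]: E(K, 0b10001000) = 0b01010111; 0b11100101 ⊕ 0b01010111 = 0b10110010.
P[4]: E(K, 0b11100101) = 0b10110100; 0b11000011 ⊕ 0b10110100 = 0b01110111.
Blocks that differ from the original plaintext: P[1], P[2].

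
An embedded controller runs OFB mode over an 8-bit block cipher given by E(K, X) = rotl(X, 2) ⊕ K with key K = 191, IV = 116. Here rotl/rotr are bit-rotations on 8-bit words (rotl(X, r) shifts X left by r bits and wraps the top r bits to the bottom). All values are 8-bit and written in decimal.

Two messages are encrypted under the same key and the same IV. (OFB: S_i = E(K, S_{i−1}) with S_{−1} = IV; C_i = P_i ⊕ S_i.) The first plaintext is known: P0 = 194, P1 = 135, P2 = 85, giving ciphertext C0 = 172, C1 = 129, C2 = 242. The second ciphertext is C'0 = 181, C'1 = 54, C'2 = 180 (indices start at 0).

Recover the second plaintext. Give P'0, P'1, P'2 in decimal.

P'0 = 219, P'1 = 48, P'2 = 19

In OFB with a reused IV, both messages share the same keystream S_i, so C_i ⊕ C'_i = P_i ⊕ P'_i and thus P'_i = P_i ⊕ C_i ⊕ C'_i.
P'0: 194 ⊕ 172 ⊕ 181 = 219.
P'1: 135 ⊕ 129 ⊕ 54 = 48.
P'2: 85 ⊕ 242 ⊕ 180 = 19.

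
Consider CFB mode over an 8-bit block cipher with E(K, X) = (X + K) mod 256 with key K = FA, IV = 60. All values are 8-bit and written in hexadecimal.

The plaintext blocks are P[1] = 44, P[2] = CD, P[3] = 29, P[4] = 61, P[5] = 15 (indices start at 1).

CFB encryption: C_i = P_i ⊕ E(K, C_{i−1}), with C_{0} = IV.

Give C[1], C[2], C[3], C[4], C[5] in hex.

C[1]: E(K, 60) = 5A; 44 ⊕ 5A = 1E.
C[2]: E(K, 1E) = 18; CD ⊕ 18 = D5.
C[3]: E(K, D5) = CF; 29 ⊕ CF = E6.
C[4]: E(K, E6) = E0; 61 ⊕ E0 = 81.
C[5]: E(K, 81) = 7B; 15 ⊕ 7B = 6E.

C[1] = 1E, C[2] = D5, C[3] = E6, C[4] = 81, C[5] = 6E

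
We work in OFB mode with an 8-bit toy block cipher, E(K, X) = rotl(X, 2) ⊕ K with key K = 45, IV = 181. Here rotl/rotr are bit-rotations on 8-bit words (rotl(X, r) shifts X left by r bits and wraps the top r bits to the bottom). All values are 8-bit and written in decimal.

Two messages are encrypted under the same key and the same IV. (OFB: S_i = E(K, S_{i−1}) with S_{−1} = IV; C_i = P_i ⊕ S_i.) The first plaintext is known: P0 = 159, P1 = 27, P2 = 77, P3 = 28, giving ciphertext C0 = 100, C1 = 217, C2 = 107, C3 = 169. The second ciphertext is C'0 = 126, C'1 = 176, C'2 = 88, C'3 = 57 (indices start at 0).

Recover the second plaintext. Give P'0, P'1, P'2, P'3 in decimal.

In OFB with a reused IV, both messages share the same keystream S_i, so C_i ⊕ C'_i = P_i ⊕ P'_i and thus P'_i = P_i ⊕ C_i ⊕ C'_i.
P'0: 159 ⊕ 100 ⊕ 126 = 133.
P'1: 27 ⊕ 217 ⊕ 176 = 114.
P'2: 77 ⊕ 107 ⊕ 88 = 126.
P'3: 28 ⊕ 169 ⊕ 57 = 140.

P'0 = 133, P'1 = 114, P'2 = 126, P'3 = 140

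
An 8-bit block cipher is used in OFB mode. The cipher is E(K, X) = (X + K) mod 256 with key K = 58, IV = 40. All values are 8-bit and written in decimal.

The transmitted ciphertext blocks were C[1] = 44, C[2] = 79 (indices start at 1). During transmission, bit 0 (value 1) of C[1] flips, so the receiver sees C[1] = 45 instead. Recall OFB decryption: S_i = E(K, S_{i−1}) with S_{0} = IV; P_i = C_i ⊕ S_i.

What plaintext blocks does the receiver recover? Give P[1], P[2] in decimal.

Only C[1] changed, to 45. In OFB, a change in C_i flips the same bit in P_i only; the keystream is unaffected. Decrypting the received ciphertext:
P[1]: S = E(K, 40) = 98; 45 ⊕ 98 = 79.
P[2]: S = E(K, 98) = 156; 79 ⊕ 156 = 211.
Blocks that differ from the original plaintext: P[1].

P[1] = 79, P[2] = 211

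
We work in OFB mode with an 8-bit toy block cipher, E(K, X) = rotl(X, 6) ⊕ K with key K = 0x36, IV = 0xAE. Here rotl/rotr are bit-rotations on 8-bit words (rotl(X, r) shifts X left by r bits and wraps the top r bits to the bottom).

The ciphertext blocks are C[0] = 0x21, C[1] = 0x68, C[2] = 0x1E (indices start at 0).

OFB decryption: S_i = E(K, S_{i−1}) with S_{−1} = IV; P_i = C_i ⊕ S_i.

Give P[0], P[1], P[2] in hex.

P[0] = 0xBC, P[1] = 0x39, P[2] = 0x7C

P[0]: S = E(K, 0xAE) = 0x9D; 0x21 ⊕ 0x9D = 0xBC.
P[1]: S = E(K, 0x9D) = 0x51; 0x68 ⊕ 0x51 = 0x39.
P[2]: S = E(K, 0x51) = 0x62; 0x1E ⊕ 0x62 = 0x7C.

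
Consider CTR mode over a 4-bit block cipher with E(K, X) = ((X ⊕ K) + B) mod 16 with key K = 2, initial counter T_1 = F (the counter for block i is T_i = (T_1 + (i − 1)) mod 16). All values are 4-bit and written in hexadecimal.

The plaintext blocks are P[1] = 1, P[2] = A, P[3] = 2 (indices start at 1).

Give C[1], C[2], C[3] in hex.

CTR encryption: S_i = E(K, T_i) where T_i is the counter for block i; C_i = P_i ⊕ S_i.
C[1]: T = F, S = E(K, T) = 8; 1 ⊕ 8 = 9.
C[2]: T = 0, S = E(K, T) = D; A ⊕ D = 7.
C[3]: T = 1, S = E(K, T) = E; 2 ⊕ E = C.

C[1] = 9, C[2] = 7, C[3] = C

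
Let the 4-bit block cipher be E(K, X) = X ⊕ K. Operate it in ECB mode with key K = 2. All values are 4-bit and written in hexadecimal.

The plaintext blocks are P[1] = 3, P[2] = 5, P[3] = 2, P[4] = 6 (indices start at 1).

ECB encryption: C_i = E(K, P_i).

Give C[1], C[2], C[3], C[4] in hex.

C[1]: E(K, 3) = 1.
C[2]: E(K, 5) = 7.
C[3]: E(K, 2) = 0.
C[4]: E(K, 6) = 4.

C[1] = 1, C[2] = 7, C[3] = 0, C[4] = 4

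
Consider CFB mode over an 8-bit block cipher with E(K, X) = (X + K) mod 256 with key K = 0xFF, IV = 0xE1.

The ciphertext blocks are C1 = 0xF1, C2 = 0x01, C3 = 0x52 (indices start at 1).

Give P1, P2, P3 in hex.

CFB decryption: P_i = C_i ⊕ E(K, C_{i−1}), with C_{0} = IV.
P1: E(K, 0xE1) = 0xE0; 0xF1 ⊕ 0xE0 = 0x11.
P2: E(K, 0xF1) = 0xF0; 0x01 ⊕ 0xF0 = 0xF1.
P3: E(K, 0x01) = 0x00; 0x52 ⊕ 0x00 = 0x52.

P1 = 0x11, P2 = 0xF1, P3 = 0x52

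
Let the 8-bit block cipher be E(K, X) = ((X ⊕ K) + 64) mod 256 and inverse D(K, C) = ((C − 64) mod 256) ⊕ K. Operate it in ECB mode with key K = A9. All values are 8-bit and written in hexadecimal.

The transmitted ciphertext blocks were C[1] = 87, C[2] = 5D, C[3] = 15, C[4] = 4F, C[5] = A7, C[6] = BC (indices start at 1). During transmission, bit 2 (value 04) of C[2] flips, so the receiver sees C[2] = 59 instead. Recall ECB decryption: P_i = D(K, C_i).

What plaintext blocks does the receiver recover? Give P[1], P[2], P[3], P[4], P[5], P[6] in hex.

Only C[2] changed, to 59. In ECB, a change in C_i affects only P_i. Decrypting the received ciphertext:
P[1]: D(K, 87) = 8A.
P[2]: D(K, 59) = 5C.
P[3]: D(K, 15) = 18.
P[4]: D(K, 4F) = 42.
P[5]: D(K, A7) = EA.
P[6]: D(K, BC) = F1.
Blocks that differ from the original plaintext: P[2].

P[1] = 8A, P[2] = 5C, P[3] = 18, P[4] = 42, P[5] = EA, P[6] = F1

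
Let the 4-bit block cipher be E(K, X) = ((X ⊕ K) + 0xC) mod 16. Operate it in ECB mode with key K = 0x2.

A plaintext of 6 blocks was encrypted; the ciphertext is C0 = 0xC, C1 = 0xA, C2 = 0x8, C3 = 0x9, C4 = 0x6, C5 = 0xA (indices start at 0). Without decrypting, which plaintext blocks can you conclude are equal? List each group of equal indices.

ECB encrypts each block independently with the same key, so equal ciphertext blocks imply equal plaintext blocks.
C1 = C5 = 0xA, so P1 = P5.

P1 = P5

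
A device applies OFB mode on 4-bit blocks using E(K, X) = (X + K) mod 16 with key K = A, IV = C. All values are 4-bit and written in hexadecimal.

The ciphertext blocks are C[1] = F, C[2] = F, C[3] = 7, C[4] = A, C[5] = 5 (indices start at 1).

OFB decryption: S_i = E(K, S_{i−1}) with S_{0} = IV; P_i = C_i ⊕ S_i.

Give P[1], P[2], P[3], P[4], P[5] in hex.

P[1]: S = E(K, C) = 6; F ⊕ 6 = 9.
P[2]: S = E(K, 6) = 0; F ⊕ 0 = F.
P[3]: S = E(K, 0) = A; 7 ⊕ A = D.
P[4]: S = E(K, A) = 4; A ⊕ 4 = E.
P[5]: S = E(K, 4) = E; 5 ⊕ E = B.

P[1] = 9, P[2] = F, P[3] = D, P[4] = E, P[5] = B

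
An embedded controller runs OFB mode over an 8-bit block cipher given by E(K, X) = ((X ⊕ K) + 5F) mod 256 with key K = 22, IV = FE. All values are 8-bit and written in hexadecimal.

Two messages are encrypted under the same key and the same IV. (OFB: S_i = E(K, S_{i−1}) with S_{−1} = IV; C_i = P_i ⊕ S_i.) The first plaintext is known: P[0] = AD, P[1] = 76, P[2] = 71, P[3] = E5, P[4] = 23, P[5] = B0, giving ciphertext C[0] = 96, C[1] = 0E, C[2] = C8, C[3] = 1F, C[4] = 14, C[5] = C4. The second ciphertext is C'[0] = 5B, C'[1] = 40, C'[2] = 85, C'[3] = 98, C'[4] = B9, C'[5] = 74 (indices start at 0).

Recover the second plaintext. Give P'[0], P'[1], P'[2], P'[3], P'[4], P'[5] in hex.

P'[0] = 60, P'[1] = 38, P'[2] = 3C, P'[3] = 62, P'[4] = 8E, P'[5] = 00

In OFB with a reused IV, both messages share the same keystream S_i, so C_i ⊕ C'_i = P_i ⊕ P'_i and thus P'_i = P_i ⊕ C_i ⊕ C'_i.
P'[0]: AD ⊕ 96 ⊕ 5B = 60.
P'[1]: 76 ⊕ 0E ⊕ 40 = 38.
P'[2]: 71 ⊕ C8 ⊕ 85 = 3C.
P'[3]: E5 ⊕ 1F ⊕ 98 = 62.
P'[4]: 23 ⊕ 14 ⊕ B9 = 8E.
P'[5]: B0 ⊕ C4 ⊕ 74 = 00.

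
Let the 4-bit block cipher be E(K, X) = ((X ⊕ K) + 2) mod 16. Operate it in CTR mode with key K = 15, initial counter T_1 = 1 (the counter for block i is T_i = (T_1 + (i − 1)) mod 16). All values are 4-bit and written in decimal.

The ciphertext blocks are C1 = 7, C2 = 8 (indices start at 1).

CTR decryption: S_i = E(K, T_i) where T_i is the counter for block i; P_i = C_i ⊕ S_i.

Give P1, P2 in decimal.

P1 = 7, P2 = 7

P1: T = 1, S = E(K, T) = 0; 7 ⊕ 0 = 7.
P2: T = 2, S = E(K, T) = 15; 8 ⊕ 15 = 7.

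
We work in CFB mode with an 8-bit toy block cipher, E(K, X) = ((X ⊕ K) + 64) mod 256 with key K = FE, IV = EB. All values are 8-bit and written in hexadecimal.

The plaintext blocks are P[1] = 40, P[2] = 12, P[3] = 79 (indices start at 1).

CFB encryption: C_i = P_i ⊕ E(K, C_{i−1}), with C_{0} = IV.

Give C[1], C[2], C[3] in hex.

C[1] = 39, C[2] = 39, C[3] = 52

C[1]: E(K, EB) = 79; 40 ⊕ 79 = 39.
C[2]: E(K, 39) = 2B; 12 ⊕ 2B = 39.
C[3]: E(K, 39) = 2B; 79 ⊕ 2B = 52.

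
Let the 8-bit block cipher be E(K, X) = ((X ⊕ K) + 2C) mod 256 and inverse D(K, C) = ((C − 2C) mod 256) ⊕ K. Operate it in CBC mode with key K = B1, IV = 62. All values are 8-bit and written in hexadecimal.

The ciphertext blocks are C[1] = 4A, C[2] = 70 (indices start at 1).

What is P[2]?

P[2] = BF

CBC decryption: P_i = D(K, C_i) ⊕ C_{i−1}, with C_{0} = IV.
P[2]: D(K, 70) = F5; F5 ⊕ 4A = BF.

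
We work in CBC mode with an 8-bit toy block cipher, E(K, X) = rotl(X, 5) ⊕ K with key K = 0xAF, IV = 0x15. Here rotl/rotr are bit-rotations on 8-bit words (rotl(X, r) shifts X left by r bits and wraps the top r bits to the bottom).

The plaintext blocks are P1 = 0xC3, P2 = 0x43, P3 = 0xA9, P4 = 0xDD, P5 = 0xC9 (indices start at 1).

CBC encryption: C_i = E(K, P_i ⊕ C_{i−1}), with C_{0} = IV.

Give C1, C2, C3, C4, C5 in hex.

C1: P1 ⊕ 0x15 = 0xD6; E(K, 0xD6) = 0x75.
C2: P2 ⊕ 0x75 = 0x36; E(K, 0x36) = 0x69.
C3: P3 ⊕ 0x69 = 0xC0; E(K, 0xC0) = 0xB7.
C4: P4 ⊕ 0xB7 = 0x6A; E(K, 0x6A) = 0xE2.
C5: P5 ⊕ 0xE2 = 0x2B; E(K, 0x2B) = 0xCA.

C1 = 0x75, C2 = 0x69, C3 = 0xB7, C4 = 0xE2, C5 = 0xCA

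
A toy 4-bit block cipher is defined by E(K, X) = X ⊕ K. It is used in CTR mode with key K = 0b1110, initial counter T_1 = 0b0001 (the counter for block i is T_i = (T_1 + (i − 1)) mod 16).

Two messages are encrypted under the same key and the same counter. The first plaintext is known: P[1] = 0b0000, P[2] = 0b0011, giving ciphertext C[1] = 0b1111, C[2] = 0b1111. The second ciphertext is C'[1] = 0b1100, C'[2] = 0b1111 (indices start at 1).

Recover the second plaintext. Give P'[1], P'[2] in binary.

P'[1] = 0b0011, P'[2] = 0b0011

In CTR with a reused counter, both messages share the same keystream S_i, so C_i ⊕ C'_i = P_i ⊕ P'_i and thus P'_i = P_i ⊕ C_i ⊕ C'_i.
P'[1]: 0b0000 ⊕ 0b1111 ⊕ 0b1100 = 0b0011.
P'[2]: 0b0011 ⊕ 0b1111 ⊕ 0b1111 = 0b0011.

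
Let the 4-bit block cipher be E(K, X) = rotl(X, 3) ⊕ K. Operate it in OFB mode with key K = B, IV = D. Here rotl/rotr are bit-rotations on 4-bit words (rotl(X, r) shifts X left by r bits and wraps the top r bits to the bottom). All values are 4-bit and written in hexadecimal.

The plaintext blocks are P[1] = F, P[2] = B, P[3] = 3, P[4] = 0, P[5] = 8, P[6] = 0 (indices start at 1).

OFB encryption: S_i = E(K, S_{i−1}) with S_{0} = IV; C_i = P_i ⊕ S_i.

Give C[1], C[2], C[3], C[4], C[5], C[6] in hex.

C[1] = A, C[2] = A, C[3] = 0, C[4] = 2, C[5] = 2, C[6] = E

C[1]: S = E(K, D) = 5; F ⊕ 5 = A.
C[2]: S = E(K, 5) = 1; B ⊕ 1 = A.
C[3]: S = E(K, 1) = 3; 3 ⊕ 3 = 0.
C[4]: S = E(K, 3) = 2; 0 ⊕ 2 = 2.
C[5]: S = E(K, 2) = A; 8 ⊕ A = 2.
C[6]: S = E(K, A) = E; 0 ⊕ E = E.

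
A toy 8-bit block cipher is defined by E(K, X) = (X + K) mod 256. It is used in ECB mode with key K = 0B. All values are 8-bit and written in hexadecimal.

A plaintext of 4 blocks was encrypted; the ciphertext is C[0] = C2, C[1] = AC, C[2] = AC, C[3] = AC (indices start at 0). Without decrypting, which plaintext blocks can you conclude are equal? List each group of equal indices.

P[1] = P[2] = P[3]

ECB encrypts each block independently with the same key, so equal ciphertext blocks imply equal plaintext blocks.
C[1] = C[2] = C[3] = AC, so P[1] = P[2] = P[3].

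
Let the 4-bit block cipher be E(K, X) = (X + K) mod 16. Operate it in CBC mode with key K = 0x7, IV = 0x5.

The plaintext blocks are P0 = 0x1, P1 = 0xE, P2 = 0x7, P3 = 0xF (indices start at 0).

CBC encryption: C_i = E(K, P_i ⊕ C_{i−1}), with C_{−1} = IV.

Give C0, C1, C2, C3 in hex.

C0 = 0xB, C1 = 0xC, C2 = 0x2, C3 = 0x4

C0: P0 ⊕ 0x5 = 0x4; E(K, 0x4) = 0xB.
C1: P1 ⊕ 0xB = 0x5; E(K, 0x5) = 0xC.
C2: P2 ⊕ 0xC = 0xB; E(K, 0xB) = 0x2.
C3: P3 ⊕ 0x2 = 0xD; E(K, 0xD) = 0x4.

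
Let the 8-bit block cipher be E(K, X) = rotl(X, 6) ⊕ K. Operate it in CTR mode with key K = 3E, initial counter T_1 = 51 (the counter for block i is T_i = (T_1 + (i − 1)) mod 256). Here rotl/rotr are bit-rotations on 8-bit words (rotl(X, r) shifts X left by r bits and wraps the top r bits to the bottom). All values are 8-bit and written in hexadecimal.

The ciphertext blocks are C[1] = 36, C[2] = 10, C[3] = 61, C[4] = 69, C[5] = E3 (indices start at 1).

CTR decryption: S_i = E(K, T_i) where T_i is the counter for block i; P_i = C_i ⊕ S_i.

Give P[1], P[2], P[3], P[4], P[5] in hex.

P[1] = 5C, P[2] = BA, P[3] = 8B, P[4] = 42, P[5] = 88

P[1]: T = 51, S = E(K, T) = 6A; 36 ⊕ 6A = 5C.
P[2]: T = 52, S = E(K, T) = AA; 10 ⊕ AA = BA.
P[3]: T = 53, S = E(K, T) = EA; 61 ⊕ EA = 8B.
P[4]: T = 54, S = E(K, T) = 2B; 69 ⊕ 2B = 42.
P[5]: T = 55, S = E(K, T) = 6B; E3 ⊕ 6B = 88.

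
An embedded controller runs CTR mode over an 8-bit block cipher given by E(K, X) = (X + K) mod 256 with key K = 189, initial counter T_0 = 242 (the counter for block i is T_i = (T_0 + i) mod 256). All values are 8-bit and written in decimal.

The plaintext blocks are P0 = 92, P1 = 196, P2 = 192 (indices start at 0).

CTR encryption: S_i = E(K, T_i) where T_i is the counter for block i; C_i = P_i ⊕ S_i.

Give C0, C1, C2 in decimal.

C0: T = 242, S = E(K, T) = 175; 92 ⊕ 175 = 243.
C1: T = 243, S = E(K, T) = 176; 196 ⊕ 176 = 116.
C2: T = 244, S = E(K, T) = 177; 192 ⊕ 177 = 113.

C0 = 243, C1 = 116, C2 = 113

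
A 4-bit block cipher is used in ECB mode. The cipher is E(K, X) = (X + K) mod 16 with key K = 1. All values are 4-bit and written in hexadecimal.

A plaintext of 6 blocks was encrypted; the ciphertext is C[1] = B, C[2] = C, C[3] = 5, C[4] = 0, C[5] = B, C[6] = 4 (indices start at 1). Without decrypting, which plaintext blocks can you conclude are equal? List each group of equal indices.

ECB encrypts each block independently with the same key, so equal ciphertext blocks imply equal plaintext blocks.
C[1] = C[5] = B, so P[1] = P[5].

P[1] = P[5]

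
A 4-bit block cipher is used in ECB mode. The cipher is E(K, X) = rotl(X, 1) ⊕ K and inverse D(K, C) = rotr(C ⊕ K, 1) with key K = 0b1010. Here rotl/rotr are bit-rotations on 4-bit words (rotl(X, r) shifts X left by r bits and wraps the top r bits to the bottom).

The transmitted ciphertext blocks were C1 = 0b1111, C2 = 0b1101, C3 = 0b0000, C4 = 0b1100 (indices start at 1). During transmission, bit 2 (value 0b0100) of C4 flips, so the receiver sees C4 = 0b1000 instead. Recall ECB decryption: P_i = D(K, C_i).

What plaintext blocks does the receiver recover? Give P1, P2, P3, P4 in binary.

Only C4 changed, to 0b1000. In ECB, a change in C_i affects only P_i. Decrypting the received ciphertext:
P1: D(K, 0b1111) = 0b1010.
P2: D(K, 0b1101) = 0b1011.
P3: D(K, 0b0000) = 0b0101.
P4: D(K, 0b1000) = 0b0001.
Blocks that differ from the original plaintext: P4.

P1 = 0b1010, P2 = 0b1011, P3 = 0b0101, P4 = 0b0001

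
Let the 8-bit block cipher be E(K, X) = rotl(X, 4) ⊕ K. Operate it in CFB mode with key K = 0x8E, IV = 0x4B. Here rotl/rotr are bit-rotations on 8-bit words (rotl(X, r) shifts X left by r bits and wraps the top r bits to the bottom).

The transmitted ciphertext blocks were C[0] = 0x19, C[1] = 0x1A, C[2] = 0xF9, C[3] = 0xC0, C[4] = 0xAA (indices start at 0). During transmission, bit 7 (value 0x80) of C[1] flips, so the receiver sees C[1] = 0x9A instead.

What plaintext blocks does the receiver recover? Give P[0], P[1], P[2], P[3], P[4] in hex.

P[0] = 0x23, P[1] = 0x85, P[2] = 0xDE, P[3] = 0xD1, P[4] = 0x28

CFB decryption: P_i = C_i ⊕ E(K, C_{i−1}), with C_{−1} = IV.
Only C[1] changed, to 0x9A. In CFB, a change in C_i flips the same bit in P_i and garbles P_{i+1}. Decrypting the received ciphertext:
P[0]: E(K, 0x4B) = 0x3A; 0x19 ⊕ 0x3A = 0x23.
P[1]: E(K, 0x19) = 0x1F; 0x9A ⊕ 0x1F = 0x85.
P[2]: E(K, 0x9A) = 0x27; 0xF9 ⊕ 0x27 = 0xDE.
P[3]: E(K, 0xF9) = 0x11; 0xC0 ⊕ 0x11 = 0xD1.
P[4]: E(K, 0xC0) = 0x82; 0xAA ⊕ 0x82 = 0x28.
Blocks that differ from the original plaintext: P[1], P[2].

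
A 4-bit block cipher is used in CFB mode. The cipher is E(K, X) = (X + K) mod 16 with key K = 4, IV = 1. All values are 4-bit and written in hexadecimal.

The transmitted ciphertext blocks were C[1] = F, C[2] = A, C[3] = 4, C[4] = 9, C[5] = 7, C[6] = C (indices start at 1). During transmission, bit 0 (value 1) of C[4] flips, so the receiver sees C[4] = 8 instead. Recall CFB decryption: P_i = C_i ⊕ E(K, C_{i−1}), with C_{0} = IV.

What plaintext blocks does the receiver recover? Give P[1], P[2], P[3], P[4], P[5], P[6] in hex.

P[1] = A, P[2] = 9, P[3] = A, P[4] = 0, P[5] = B, P[6] = 7

Only C[4] changed, to 8. In CFB, a change in C_i flips the same bit in P_i and garbles P_{i+1}. Decrypting the received ciphertext:
P[1]: E(K, 1) = 5; F ⊕ 5 = A.
P[2]: E(K, F) = 3; A ⊕ 3 = 9.
P[3]: E(K, A) = E; 4 ⊕ E = A.
P[4]: E(K, 4) = 8; 8 ⊕ 8 = 0.
P[5]: E(K, 8) = C; 7 ⊕ C = B.
P[6]: E(K, 7) = B; C ⊕ B = 7.
Blocks that differ from the original plaintext: P[4], P[5].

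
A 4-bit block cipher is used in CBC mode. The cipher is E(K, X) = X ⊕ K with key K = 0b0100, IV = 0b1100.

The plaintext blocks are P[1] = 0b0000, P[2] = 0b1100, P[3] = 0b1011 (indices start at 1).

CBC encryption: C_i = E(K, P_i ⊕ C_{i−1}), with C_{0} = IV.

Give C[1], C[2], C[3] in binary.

C[1]: P[1] ⊕ 0b1100 = 0b1100; E(K, 0b1100) = 0b1000.
C[2]: P[2] ⊕ 0b1000 = 0b0100; E(K, 0b0100) = 0b0000.
C[3]: P[3] ⊕ 0b0000 = 0b1011; E(K, 0b1011) = 0b1111.

C[1] = 0b1000, C[2] = 0b0000, C[3] = 0b1111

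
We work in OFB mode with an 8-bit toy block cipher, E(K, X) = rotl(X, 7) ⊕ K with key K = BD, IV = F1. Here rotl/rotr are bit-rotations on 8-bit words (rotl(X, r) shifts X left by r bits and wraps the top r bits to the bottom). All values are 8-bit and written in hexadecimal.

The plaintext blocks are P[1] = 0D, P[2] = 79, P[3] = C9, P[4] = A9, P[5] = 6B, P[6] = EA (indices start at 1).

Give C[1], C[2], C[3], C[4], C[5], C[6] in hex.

OFB encryption: S_i = E(K, S_{i−1}) with S_{0} = IV; C_i = P_i ⊕ S_i.
C[1]: S = E(K, F1) = 45; 0D ⊕ 45 = 48.
C[2]: S = E(K, 45) = 1F; 79 ⊕ 1F = 66.
C[3]: S = E(K, 1F) = 32; C9 ⊕ 32 = FB.
C[4]: S = E(K, 32) = A4; A9 ⊕ A4 = 0D.
C[5]: S = E(K, A4) = EF; 6B ⊕ EF = 84.
C[6]: S = E(K, EF) = 4A; EA ⊕ 4A = A0.

C[1] = 48, C[2] = 66, C[3] = FB, C[4] = 0D, C[5] = 84, C[6] = A0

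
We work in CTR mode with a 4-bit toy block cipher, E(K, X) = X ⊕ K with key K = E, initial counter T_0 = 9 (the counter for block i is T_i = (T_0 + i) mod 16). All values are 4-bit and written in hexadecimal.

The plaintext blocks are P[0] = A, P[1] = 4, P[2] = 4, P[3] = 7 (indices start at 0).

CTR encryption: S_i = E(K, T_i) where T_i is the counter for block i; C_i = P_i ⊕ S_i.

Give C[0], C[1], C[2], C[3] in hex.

C[0]: T = 9, S = E(K, T) = 7; A ⊕ 7 = D.
C[1]: T = A, S = E(K, T) = 4; 4 ⊕ 4 = 0.
C[2]: T = B, S = E(K, T) = 5; 4 ⊕ 5 = 1.
C[3]: T = C, S = E(K, T) = 2; 7 ⊕ 2 = 5.

C[0] = D, C[1] = 0, C[2] = 1, C[3] = 5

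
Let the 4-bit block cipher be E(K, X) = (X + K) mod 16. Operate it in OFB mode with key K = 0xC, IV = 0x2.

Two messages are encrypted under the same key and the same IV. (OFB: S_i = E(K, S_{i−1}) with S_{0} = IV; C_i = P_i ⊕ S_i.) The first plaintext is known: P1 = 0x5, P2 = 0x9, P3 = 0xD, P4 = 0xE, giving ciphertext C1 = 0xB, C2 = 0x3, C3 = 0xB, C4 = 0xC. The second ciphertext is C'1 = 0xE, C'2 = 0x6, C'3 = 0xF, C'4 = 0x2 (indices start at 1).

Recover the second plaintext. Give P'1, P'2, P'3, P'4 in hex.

P'1 = 0x0, P'2 = 0xC, P'3 = 0x9, P'4 = 0x0

In OFB with a reused IV, both messages share the same keystream S_i, so C_i ⊕ C'_i = P_i ⊕ P'_i and thus P'_i = P_i ⊕ C_i ⊕ C'_i.
P'1: 0x5 ⊕ 0xB ⊕ 0xE = 0x0.
P'2: 0x9 ⊕ 0x3 ⊕ 0x6 = 0xC.
P'3: 0xD ⊕ 0xB ⊕ 0xF = 0x9.
P'4: 0xE ⊕ 0xC ⊕ 0x2 = 0x0.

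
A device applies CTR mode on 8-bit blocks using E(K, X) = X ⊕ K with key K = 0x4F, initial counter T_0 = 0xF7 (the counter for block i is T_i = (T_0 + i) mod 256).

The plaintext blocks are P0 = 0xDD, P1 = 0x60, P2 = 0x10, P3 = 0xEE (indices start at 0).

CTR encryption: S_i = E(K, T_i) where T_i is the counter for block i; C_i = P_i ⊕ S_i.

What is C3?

C0: T = 0xF7, S = E(K, T) = 0xB8; 0xDD ⊕ 0xB8 = 0x65.
C1: T = 0xF8, S = E(K, T) = 0xB7; 0x60 ⊕ 0xB7 = 0xD7.
C2: T = 0xF9, S = E(K, T) = 0xB6; 0x10 ⊕ 0xB6 = 0xA6.
C3: T = 0xFA, S = E(K, T) = 0xB5; 0xEE ⊕ 0xB5 = 0x5B.

C3 = 0x5B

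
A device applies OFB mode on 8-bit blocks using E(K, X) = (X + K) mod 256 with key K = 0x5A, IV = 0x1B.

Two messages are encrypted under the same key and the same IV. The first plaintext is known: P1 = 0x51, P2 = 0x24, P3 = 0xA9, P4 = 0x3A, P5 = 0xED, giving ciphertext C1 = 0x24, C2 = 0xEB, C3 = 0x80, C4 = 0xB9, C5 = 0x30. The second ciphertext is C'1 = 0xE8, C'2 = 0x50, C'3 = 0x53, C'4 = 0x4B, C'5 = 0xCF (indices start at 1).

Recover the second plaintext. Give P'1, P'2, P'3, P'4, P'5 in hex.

In OFB with a reused IV, both messages share the same keystream S_i, so C_i ⊕ C'_i = P_i ⊕ P'_i and thus P'_i = P_i ⊕ C_i ⊕ C'_i.
P'1: 0x51 ⊕ 0x24 ⊕ 0xE8 = 0x9D.
P'2: 0x24 ⊕ 0xEB ⊕ 0x50 = 0x9F.
P'3: 0xA9 ⊕ 0x80 ⊕ 0x53 = 0x7A.
P'4: 0x3A ⊕ 0xB9 ⊕ 0x4B = 0xC8.
P'5: 0xED ⊕ 0x30 ⊕ 0xCF = 0x12.

P'1 = 0x9D, P'2 = 0x9F, P'3 = 0x7A, P'4 = 0xC8, P'5 = 0x12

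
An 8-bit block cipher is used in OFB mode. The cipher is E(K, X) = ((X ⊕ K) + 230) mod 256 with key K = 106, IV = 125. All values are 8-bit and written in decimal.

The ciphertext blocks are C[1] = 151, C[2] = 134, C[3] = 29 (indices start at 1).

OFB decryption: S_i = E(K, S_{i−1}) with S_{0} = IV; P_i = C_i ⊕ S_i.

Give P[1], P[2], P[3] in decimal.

P[1] = 106, P[2] = 251, P[3] = 224

P[1]: S = E(K, 125) = 253; 151 ⊕ 253 = 106.
P[2]: S = E(K, 253) = 125; 134 ⊕ 125 = 251.
P[3]: S = E(K, 125) = 253; 29 ⊕ 253 = 224.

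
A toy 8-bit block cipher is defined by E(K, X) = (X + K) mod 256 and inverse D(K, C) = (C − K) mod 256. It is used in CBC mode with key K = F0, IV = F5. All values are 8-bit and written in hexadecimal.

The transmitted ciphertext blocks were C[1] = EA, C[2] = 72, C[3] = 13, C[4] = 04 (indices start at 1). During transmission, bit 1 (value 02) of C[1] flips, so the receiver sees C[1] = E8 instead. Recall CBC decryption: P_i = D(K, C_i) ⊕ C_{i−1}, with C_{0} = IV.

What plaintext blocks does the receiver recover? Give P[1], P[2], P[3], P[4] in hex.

P[1] = 0D, P[2] = 6A, P[3] = 51, P[4] = 07

Only C[1] changed, to E8. In CBC, a change in C_i garbles P_i and flips the same bit in P_{i+1}. Decrypting the received ciphertext:
P[1]: D(K, E8) = F8; F8 ⊕ F5 = 0D.
P[2]: D(K, 72) = 82; 82 ⊕ E8 = 6A.
P[3]: D(K, 13) = 23; 23 ⊕ 72 = 51.
P[4]: D(K, 04) = 14; 14 ⊕ 13 = 07.
Blocks that differ from the original plaintext: P[1], P[2].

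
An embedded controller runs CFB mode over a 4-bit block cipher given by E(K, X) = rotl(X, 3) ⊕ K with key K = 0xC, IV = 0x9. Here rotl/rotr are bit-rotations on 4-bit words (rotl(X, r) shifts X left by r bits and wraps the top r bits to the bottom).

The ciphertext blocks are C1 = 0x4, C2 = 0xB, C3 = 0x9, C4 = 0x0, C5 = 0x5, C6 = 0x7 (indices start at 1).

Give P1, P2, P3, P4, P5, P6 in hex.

CFB decryption: P_i = C_i ⊕ E(K, C_{i−1}), with C_{0} = IV.
P1: E(K, 0x9) = 0x0; 0x4 ⊕ 0x0 = 0x4.
P2: E(K, 0x4) = 0xE; 0xB ⊕ 0xE = 0x5.
P3: E(K, 0xB) = 0x1; 0x9 ⊕ 0x1 = 0x8.
P4: E(K, 0x9) = 0x0; 0x0 ⊕ 0x0 = 0x0.
P5: E(K, 0x0) = 0xC; 0x5 ⊕ 0xC = 0x9.
P6: E(K, 0x5) = 0x6; 0x7 ⊕ 0x6 = 0x1.

P1 = 0x4, P2 = 0x5, P3 = 0x8, P4 = 0x0, P5 = 0x9, P6 = 0x1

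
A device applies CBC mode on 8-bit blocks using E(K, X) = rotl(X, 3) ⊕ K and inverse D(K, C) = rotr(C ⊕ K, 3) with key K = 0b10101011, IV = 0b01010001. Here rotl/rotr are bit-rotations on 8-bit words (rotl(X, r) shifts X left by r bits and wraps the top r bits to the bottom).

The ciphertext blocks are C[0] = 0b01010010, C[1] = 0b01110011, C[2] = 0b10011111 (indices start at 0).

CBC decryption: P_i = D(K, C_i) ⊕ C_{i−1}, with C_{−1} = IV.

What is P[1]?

P[1]: D(K, 0b01110011) = 0b00011011; 0b00011011 ⊕ 0b01010010 = 0b01001001.

P[1] = 0b01001001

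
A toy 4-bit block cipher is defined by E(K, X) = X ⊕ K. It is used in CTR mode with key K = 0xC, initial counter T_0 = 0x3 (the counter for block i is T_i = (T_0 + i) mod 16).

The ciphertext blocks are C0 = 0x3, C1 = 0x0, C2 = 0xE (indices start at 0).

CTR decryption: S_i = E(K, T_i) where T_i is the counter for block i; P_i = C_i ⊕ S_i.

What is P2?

P2: T = 0x5, S = E(K, T) = 0x9; 0xE ⊕ 0x9 = 0x7.

P2 = 0x7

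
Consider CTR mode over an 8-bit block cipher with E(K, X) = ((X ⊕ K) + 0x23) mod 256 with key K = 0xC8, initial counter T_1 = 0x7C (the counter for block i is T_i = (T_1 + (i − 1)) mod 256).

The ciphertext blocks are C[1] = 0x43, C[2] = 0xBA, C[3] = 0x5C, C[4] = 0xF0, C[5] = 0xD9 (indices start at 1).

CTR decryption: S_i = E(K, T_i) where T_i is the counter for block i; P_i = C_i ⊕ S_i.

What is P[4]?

P[4] = 0x2A

P[4]: T = 0x7F, S = E(K, T) = 0xDA; 0xF0 ⊕ 0xDA = 0x2A.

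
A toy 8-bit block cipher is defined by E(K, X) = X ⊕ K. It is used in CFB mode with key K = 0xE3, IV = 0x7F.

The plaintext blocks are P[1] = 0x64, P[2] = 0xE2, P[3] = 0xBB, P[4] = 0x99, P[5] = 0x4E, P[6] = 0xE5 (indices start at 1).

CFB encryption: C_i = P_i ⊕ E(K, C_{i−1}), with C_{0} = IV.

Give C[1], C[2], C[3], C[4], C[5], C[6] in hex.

C[1] = 0xF8, C[2] = 0xF9, C[3] = 0xA1, C[4] = 0xDB, C[5] = 0x76, C[6] = 0x70

C[1]: E(K, 0x7F) = 0x9C; 0x64 ⊕ 0x9C = 0xF8.
C[2]: E(K, 0xF8) = 0x1B; 0xE2 ⊕ 0x1B = 0xF9.
C[3]: E(K, 0xF9) = 0x1A; 0xBB ⊕ 0x1A = 0xA1.
C[4]: E(K, 0xA1) = 0x42; 0x99 ⊕ 0x42 = 0xDB.
C[5]: E(K, 0xDB) = 0x38; 0x4E ⊕ 0x38 = 0x76.
C[6]: E(K, 0x76) = 0x95; 0xE5 ⊕ 0x95 = 0x70.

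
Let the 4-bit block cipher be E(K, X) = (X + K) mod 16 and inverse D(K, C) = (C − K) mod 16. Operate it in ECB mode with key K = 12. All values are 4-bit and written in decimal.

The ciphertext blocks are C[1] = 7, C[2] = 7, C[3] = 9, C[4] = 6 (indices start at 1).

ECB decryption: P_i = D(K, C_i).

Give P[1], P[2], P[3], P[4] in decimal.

P[1] = 11, P[2] = 11, P[3] = 13, P[4] = 10

P[1]: D(K, 7) = 11.
P[2]: D(K, 7) = 11.
P[3]: D(K, 9) = 13.
P[4]: D(K, 6) = 10.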